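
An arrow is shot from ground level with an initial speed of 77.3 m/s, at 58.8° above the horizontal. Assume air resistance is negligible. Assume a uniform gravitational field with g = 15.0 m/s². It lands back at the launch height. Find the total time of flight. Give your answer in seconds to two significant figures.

8.8 s

Resolve: vₓ = 77.30 cos 58.8° = 40.04 m/s and v_y0 = 77.30 sin 58.8° = 66.12 m/s.
Landing at launch height ⇒ T = 2 v_y0 / g = 2 × 66.12 / 15.0 = 8.816 s.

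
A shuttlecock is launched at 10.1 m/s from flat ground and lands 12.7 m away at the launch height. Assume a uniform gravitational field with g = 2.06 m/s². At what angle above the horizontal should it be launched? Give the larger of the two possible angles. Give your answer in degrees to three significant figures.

82.6°

R = v₀² sin 2θ / g gives sin 2θ = gR/v₀² = 2.06·12.7/10.1² = 0.2565.
2θ = 14.86° or 180° − 14.86° = 165.1°, so θ = 7.430° or 82.57°.
The larger angle is 82.57°.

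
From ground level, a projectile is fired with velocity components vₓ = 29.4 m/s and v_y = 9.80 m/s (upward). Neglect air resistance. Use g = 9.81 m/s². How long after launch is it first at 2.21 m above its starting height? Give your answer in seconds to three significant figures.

0.259 s

Height y(t) = 9.800 t − 4.905 t² = 2.21 gives 4.905 t² − 9.800 t + 2.21 = 0.
t = [9.800 ± √(9.800² − 2·9.81·2.21)] / 9.81 = (9.800 ± 7.258) / 9.81, so t = 0.2591 s or t = 1.739 s.
The first (ascending) time is 0.2591 s.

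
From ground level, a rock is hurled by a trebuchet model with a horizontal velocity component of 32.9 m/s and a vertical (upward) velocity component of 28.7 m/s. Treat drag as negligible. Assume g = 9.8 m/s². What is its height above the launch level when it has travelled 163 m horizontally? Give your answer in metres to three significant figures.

x = vₓ t ⇒ t = 163/32.90 = 4.954 s.
Height: y = v_y0 t − ½ g t² = 28.70 × 4.954 − 4.900 × 4.954² = 142.2 − 120.3 = 21.92 m.

21.9 m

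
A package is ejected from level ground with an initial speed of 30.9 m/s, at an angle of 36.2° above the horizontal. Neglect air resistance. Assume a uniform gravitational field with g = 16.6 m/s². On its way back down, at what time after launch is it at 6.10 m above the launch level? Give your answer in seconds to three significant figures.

Resolve: vₓ = 30.90 cos 36.2° = 24.94 m/s and v_y0 = 30.90 sin 36.2° = 18.25 m/s.
Require v_y0 t − ½ g t² = 6.10, i.e. 8.300 t² − 18.25 t + 6.10 = 0.
Quadratic formula: t = (18.25 ± √130.53) / 16.6 = (18.25 ± 11.43) / 16.6 → t = 0.4111 s or 1.788 s.
The descending-branch root is 1.788 s.

1.79 s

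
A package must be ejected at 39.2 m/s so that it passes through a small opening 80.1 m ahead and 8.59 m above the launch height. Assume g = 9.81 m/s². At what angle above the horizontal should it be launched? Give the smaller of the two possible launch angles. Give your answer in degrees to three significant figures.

Trajectory: y = x tanθ − g x² (1 + tan²θ)/(2v₀²). With x = 80.1, y = 8.59, v₀ = 39.2, g = 9.81:
20.48 tan²θ − 80.1 tanθ + (29.07) = 0.
tanθ = [80.1 ± √(80.1² − 4 × 20.48 × (29.07))] / (2 × 20.48) = (80.1 ± 63.52) / 40.96, giving tanθ = 0.4048 or 3.506.
θ = 22.04° or 74.08°; the smaller is 22.04°.

22.0°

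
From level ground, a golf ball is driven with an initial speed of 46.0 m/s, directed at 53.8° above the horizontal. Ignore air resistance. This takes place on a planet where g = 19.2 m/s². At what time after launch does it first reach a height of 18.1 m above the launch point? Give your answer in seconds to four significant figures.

0.5723 s

Resolve: vₓ = 46.00 cos 53.8° = 27.17 m/s and v_y0 = 46.00 sin 53.8° = 37.12 m/s.
Set y = v_y0 t − ½ g t² = 18.1: 9.600 t² − 37.12 t + 18.1 = 0.
Quadratic formula: t = (37.12 ± √682.87) / 19.2 = (37.12 ± 26.13) / 19.2 → t = 0.5723 s or 3.294 s.
The first (ascending) time is 0.5723 s.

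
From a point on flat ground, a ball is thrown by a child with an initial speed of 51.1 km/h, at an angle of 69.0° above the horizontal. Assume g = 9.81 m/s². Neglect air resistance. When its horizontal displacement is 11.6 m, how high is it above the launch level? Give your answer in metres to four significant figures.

Convert: 51.1 km/h = 51.1/3.6 = 14.19 m/s.
Horizontal component vₓ = 14.19 cos 69.0° = 5.087 m/s; vertical v_y0 = 14.19 sin 69.0° = 13.25 m/s.
Time to reach x = 11.6 m: t = x/vₓ = 11.6/5.087 = 2.280 s.
Height: y = v_y0 t − ½ g t² = 13.25 × 2.280 − 4.905 × 2.280² = 30.22 − 25.51 = 4.712 m.

4.712 m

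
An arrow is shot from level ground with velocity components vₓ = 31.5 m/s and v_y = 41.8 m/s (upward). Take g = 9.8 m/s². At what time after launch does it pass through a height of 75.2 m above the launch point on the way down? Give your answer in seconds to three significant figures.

Require v_y0 t − ½ g t² = 75.2, i.e. 4.900 t² − 41.80 t + 75.2 = 0.
t = [41.80 ± √(41.80² − 2·9.80·75.2)] / 9.80 = (41.80 ± 16.53) / 9.80, so t = 2.578 s or t = 5.952 s.
The descending-branch root is 5.952 s.

5.95 s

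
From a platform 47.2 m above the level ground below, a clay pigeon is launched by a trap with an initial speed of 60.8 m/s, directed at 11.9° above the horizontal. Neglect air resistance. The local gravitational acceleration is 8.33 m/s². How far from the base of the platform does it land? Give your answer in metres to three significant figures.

Components: vₓ = 60.80 cos 11.9° = 59.49 m/s, v_y0 = 60.80 sin 11.9° = 12.54 m/s.
The projectile lands when y = 47.2 + (12.54) t − ½·8.33·t² = 0. Positive root: t = (12.54 + √(12.54² + 2·8.33·47.2)) / 8.33 = (12.54 + 30.72) / 8.33 = 5.193 s.
Horizontal distance: R = vₓ t = 59.49 × 5.193 = 308.9 m.

309 m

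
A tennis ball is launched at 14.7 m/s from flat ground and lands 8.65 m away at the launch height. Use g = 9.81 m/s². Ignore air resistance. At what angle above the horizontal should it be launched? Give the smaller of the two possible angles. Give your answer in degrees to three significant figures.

R = v₀² sin 2θ / g gives sin 2θ = gR/v₀² = 9.81·8.65/14.7² = 0.3927.
2θ = 23.12° or 180° − 23.12° = 156.9°, so θ = 11.56° or 78.44°.
The smaller angle is 11.56°.

11.6°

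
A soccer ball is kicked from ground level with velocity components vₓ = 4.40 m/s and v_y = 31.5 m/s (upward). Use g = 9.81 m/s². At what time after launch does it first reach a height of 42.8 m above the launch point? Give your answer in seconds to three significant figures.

1.95 s

Require v_y0 t − ½ g t² = 42.8, i.e. 4.905 t² − 31.50 t + 42.8 = 0.
Quadratic formula: t = (31.50 ± √152.51) / 9.81 = (31.50 ± 12.35) / 9.81 → t = 1.952 s or 4.470 s.
The first (ascending) time is 1.952 s.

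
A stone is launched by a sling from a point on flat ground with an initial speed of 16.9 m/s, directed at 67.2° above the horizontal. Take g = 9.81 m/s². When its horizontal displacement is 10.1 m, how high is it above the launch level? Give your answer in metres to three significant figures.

12.4 m

Components: vₓ = 16.90 cos 67.2° = 6.549 m/s, v_y0 = 16.90 sin 67.2° = 15.58 m/s.
x = vₓ t ⇒ t = 10.1/6.549 = 1.542 s.
Height: y = v_y0 t − ½ g t² = 15.58 × 1.542 − 4.905 × 1.542² = 24.03 − 11.67 = 12.36 m.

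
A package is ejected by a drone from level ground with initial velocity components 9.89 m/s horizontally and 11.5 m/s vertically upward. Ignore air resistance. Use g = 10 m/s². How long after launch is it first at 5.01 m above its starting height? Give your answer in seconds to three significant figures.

0.584 s

Set y = v_y0 t − ½ g t² = 5.01: 5.000 t² − 11.50 t + 5.01 = 0.
t = [11.50 ± √(11.50² − 2·10.0·5.01)] / 10.0 = (11.50 ± 5.661) / 10.0, so t = 0.5839 s or t = 1.716 s.
The first (ascending) time is 0.5839 s.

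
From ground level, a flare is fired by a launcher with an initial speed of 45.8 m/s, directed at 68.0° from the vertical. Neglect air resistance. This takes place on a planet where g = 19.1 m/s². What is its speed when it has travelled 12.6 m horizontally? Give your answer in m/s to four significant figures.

43.99 m/s

vₓ = 45.80 sin 68.0° = 42.47 m/s; v_y0 = 45.80 cos 68.0° = 17.16 m/s.
At x = 12.6 m, t = x/vₓ = 12.6/42.47 = 0.2967 s.
Vertical velocity there: v_y = v_y0 − g t = 17.16 − 19.1 × 0.2967 = 11.49 m/s.
Speed: √(vₓ² + v_y²) = √(42.47² + 11.49²) = 43.99 m/s.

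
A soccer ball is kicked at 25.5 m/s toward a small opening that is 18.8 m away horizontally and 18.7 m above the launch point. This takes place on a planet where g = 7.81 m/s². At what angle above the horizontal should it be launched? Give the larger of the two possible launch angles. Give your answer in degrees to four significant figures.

Trajectory: y = x tanθ − g x² (1 + tan²θ)/(2v₀²). With x = 18.8, y = 18.7, v₀ = 25.5, g = 7.81:
2.123 tan²θ − 18.8 tanθ + (20.82) = 0.
tanθ = [18.8 ± √(18.8² − 4 × 2.123 × (20.82))] / (2 × 2.123) = (18.8 ± 13.29) / 4.245, giving tanθ = 1.298 or 7.560.
θ = 52.38° or 82.46°; the larger is 82.46°.

82.46°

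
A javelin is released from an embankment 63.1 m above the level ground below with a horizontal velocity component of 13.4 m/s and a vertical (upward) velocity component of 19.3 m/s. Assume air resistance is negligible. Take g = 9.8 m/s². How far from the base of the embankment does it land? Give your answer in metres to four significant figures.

81.24 m

The projectile lands when y = 63.1 + (19.30) t − ½·9.80·t² = 0. Positive root: t = (19.30 + √(19.30² + 2·9.80·63.1)) / 9.80 = (19.30 + 40.12) / 9.80 = 6.063 s.
Horizontal distance: R = vₓ t = 13.40 × 6.063 = 81.24 m.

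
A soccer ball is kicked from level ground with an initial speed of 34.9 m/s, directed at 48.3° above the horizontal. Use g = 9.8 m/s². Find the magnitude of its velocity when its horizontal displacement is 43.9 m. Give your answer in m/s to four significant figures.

vₓ = 34.90 cos 48.3° = 23.22 m/s; v_y0 = 34.90 sin 48.3° = 26.06 m/s.
x = vₓ t ⇒ t = 43.9/23.22 = 1.891 s.
Vertical velocity there: v_y = v_y0 − g t = 26.06 − 9.80 × 1.891 = 7.527 m/s.
Speed: √(vₓ² + v_y²) = √(23.22² + 7.527²) = 24.41 m/s.

24.41 m/s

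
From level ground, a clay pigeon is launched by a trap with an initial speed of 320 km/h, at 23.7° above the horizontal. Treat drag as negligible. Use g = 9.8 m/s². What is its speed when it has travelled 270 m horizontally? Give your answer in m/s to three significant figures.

Convert: 320 km/h = 320/3.6 = 88.89 m/s.
Horizontal component vₓ = 88.89 cos 23.7° = 81.39 m/s; vertical v_y0 = 88.89 sin 23.7° = 35.73 m/s.
x = vₓ t ⇒ t = 270/81.39 = 3.317 s.
Vertical velocity there: v_y = v_y0 − g t = 35.73 − 9.80 × 3.317 = 3.219 m/s.
Speed: √(vₓ² + v_y²) = √(81.39² + 3.219²) = 81.46 m/s.

81.5 m/s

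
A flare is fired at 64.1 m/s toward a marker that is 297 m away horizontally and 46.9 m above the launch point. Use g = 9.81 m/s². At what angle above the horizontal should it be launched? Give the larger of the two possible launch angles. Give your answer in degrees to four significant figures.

Trajectory: y = x tanθ − g x² (1 + tan²θ)/(2v₀²). With x = 297, y = 46.9, v₀ = 64.1, g = 9.81:
105.3 tan²θ − 297 tanθ + (152.2) = 0.
tanθ = [297 ± √(297² − 4 × 105.3 × (152.2))] / (2 × 105.3) = (297 ± 155.2) / 210.6, giving tanθ = 0.6731 or 2.147.
θ = 33.94° or 65.03°; the larger is 65.03°.

65.03°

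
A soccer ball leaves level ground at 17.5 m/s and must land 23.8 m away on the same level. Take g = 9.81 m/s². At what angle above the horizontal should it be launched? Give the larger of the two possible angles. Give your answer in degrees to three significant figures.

65.2°

R = v₀² sin 2θ / g gives sin 2θ = gR/v₀² = 9.81·23.8/17.5² = 0.7624.
2θ = 49.67° or 180° − 49.67° = 130.3°, so θ = 24.84° or 65.16°.
The larger angle is 65.16°.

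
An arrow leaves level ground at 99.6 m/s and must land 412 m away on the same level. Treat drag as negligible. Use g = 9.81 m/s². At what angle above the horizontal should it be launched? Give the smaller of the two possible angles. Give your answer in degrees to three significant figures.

12.0°

From R = (v₀²/g) sin 2θ: sin 2θ = 9.81 × 412 / 9920.2 = 0.4074.
2θ = 24.04° or 180° − 24.04° = 156.0°, so θ = 12.02° or 77.98°.
The smaller angle is 12.02°.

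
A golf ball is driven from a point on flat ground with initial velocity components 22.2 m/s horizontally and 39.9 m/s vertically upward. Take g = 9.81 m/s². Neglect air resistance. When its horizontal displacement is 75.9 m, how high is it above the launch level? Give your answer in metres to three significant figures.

79.1 m

Time to reach x = 75.9 m: t = x/vₓ = 75.9/22.20 = 3.419 s.
Height: y = v_y0 t − ½ g t² = 39.90 × 3.419 − 4.905 × 3.419² = 136.4 − 57.33 = 79.08 m.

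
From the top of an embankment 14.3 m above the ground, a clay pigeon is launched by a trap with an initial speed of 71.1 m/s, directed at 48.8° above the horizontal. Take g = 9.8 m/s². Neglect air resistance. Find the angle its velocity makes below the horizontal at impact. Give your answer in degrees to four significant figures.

50.12°

vₓ = 71.10 cos 48.8° = 46.83 m/s; v_y0 = 71.10 sin 48.8° = 53.50 m/s.
Vertical motion (up positive, ground at y = 0): 4.900 t² − (53.50) t − 14.3 = 0, so t = (53.50 + √(53.50² + 2·9.80·14.3)) / 9.80 = (53.50 + 56.06) / 9.80 = 11.18 s.
At impact: v_y = v_y0 − g t = −56.06 m/s; vₓ = 46.83 m/s.
Angle below horizontal: arctan(|v_y|/vₓ) = arctan(56.06/46.83) = 50.12°.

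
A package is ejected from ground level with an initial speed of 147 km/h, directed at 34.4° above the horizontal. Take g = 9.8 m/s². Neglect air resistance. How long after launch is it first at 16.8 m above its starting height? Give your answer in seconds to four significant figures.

Convert: 147 km/h = 147/3.6 = 40.83 m/s.
Resolve: vₓ = 40.83 cos 34.4° = 33.69 m/s and v_y0 = 40.83 sin 34.4° = 23.07 m/s.
Require v_y0 t − ½ g t² = 16.8, i.e. 4.900 t² − 23.07 t + 16.8 = 0.
t = [23.07 ± √(23.07² − 2·9.80·16.8)] / 9.80 = (23.07 ± 14.25) / 9.80, so t = 0.9005 s or t = 3.808 s.
The first (ascending) time is 0.9005 s.

0.9005 s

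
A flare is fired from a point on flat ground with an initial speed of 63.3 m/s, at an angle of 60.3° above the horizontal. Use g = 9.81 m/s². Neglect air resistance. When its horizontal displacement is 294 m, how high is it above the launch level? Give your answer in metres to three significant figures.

84.4 m

Resolve: vₓ = 63.30 cos 60.3° = 31.36 m/s and v_y0 = 63.30 sin 60.3° = 54.98 m/s.
x = vₓ t ⇒ t = 294/31.36 = 9.374 s.
Height: y = v_y0 t − ½ g t² = 54.98 × 9.374 − 4.905 × 9.374² = 515.4 − 431.0 = 84.40 m.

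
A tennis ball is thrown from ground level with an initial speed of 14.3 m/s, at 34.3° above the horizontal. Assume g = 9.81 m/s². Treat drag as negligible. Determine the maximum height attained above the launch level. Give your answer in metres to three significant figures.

3.31 m

Horizontal component vₓ = 14.30 cos 34.3° = 11.81 m/s; vertical v_y0 = 14.30 sin 34.3° = 8.058 m/s.
Maximum height: H = v_y0² / (2g) = 8.058² / (2 × 9.81) = 3.310 m.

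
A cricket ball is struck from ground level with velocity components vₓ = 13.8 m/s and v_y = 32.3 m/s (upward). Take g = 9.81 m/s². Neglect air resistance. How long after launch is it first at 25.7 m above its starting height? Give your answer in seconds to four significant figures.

0.9258 s

Require v_y0 t − ½ g t² = 25.7, i.e. 4.905 t² − 32.30 t + 25.7 = 0.
Quadratic formula: t = (32.30 ± √539.06) / 9.81 = (32.30 ± 23.22) / 9.81 → t = 0.9258 s or 5.659 s.
The first (ascending) time is 0.9258 s.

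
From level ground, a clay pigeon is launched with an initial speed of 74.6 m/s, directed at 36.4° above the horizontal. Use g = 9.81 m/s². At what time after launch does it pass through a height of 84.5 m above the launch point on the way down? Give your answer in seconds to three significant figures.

Resolve: vₓ = 74.60 cos 36.4° = 60.05 m/s and v_y0 = 74.60 sin 36.4° = 44.27 m/s.
Height y(t) = 44.27 t − 4.905 t² = 84.5 gives 4.905 t² − 44.27 t + 84.5 = 0.
t = [44.27 ± √(44.27² − 2·9.81·84.5)] / 9.81 = (44.27 ± 17.37) / 9.81, so t = 2.742 s or t = 6.284 s.
The descending-branch root is 6.284 s.

6.28 s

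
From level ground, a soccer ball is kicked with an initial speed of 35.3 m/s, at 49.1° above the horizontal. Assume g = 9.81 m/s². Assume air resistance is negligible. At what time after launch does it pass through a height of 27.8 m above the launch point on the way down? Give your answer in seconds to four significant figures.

Components: vₓ = 35.30 cos 49.1° = 23.11 m/s, v_y0 = 35.30 sin 49.1° = 26.68 m/s.
Height y(t) = 26.68 t − 4.905 t² = 27.8 gives 4.905 t² − 26.68 t + 27.8 = 0.
t = [26.68 ± √(26.68² − 2·9.81·27.8)] / 9.81 = (26.68 ± 12.90) / 9.81, so t = 1.405 s or t = 4.035 s.
The descending-branch root is 4.035 s.

4.035 s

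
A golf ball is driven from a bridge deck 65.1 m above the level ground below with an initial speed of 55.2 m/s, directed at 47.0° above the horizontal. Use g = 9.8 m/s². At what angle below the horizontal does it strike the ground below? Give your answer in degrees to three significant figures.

Resolve: vₓ = 55.20 cos 47.0° = 37.65 m/s and v_y0 = 55.20 sin 47.0° = 40.37 m/s.
With up positive and y = 0 at the ground: y(t) = 65.1 + (40.37) t − 4.900 t². Setting y = 0 and taking the positive root: t = [40.37 + √(40.37² + 2·9.80·65.1)] / 9.80 = (40.37 + 53.91) / 9.80 = 9.620 s.
At impact: v_y = v_y0 − g t = −53.91 m/s; vₓ = 37.65 m/s.
Angle below horizontal: arctan(|v_y|/vₓ) = arctan(53.91/37.65) = 55.07°.

55.1°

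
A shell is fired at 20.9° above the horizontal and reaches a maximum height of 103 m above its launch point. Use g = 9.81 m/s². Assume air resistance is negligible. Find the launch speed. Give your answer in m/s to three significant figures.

At the peak v_y = 0, so v_y0 = √(2gH) = √(2 × 9.81 × 103) = 44.95 m/s.
v_y0 = v₀ sin θ ⇒ v₀ = 44.95 / sin 20.9° = 126.0 m/s.

126 m/s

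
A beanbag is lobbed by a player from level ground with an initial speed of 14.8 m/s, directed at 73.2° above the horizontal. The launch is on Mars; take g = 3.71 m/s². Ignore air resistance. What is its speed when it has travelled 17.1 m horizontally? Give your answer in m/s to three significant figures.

4.33 m/s

Horizontal component vₓ = 14.80 cos 73.2° = 4.278 m/s; vertical v_y0 = 14.80 sin 73.2° = 14.17 m/s.
Time to reach x = 17.1 m: t = x/vₓ = 17.1/4.278 = 3.998 s.
Vertical velocity there: v_y = v_y0 − g t = 14.17 − 3.71 × 3.998 = −0.6624 m/s.
Speed: √(vₓ² + v_y²) = √(4.278² + 0.6624²) = 4.329 m/s.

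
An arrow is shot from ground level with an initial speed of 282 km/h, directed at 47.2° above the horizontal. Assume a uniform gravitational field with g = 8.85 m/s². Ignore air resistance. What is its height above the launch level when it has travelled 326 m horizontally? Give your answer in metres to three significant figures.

Convert: 282 km/h = 282/3.6 = 78.33 m/s.
vₓ = 78.33 cos 47.2° = 53.22 m/s; v_y0 = 78.33 sin 47.2° = 57.48 m/s.
x = vₓ t ⇒ t = 326/53.22 = 6.125 s.
Height: y = v_y0 t − ½ g t² = 57.48 × 6.125 − 4.425 × 6.125² = 352.0 − 166.0 = 186.0 m.

186 m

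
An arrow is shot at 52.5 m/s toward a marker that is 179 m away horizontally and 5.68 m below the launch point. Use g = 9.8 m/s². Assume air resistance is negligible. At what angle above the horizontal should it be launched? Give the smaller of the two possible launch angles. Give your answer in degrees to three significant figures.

17.7°

Trajectory: y = x tanθ − g x² (1 + tan²θ)/(2v₀²). With x = 179, y = −5.68, v₀ = 52.5, g = 9.80:
56.96 tan²θ − 179 tanθ + (51.28) = 0.
tanθ = [179 ± √(179² − 4 × 56.96 × (51.28))] / (2 × 56.96) = (179 ± 142.7) / 113.9, giving tanθ = 0.3188 or 2.824.
θ = 17.68° or 70.50°; the smaller is 17.68°.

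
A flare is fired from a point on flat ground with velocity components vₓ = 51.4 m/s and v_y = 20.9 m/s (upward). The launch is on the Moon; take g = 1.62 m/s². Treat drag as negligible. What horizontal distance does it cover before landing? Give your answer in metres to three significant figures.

Flight time T = 2 v_y0 / g = 25.80 s.
Range: R = vₓ T = 51.40 × 25.80 = 1326 m.

1330 m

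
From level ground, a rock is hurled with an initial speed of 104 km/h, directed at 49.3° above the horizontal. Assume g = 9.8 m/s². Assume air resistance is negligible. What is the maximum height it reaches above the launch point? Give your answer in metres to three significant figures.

Convert: 104 km/h = 104/3.6 = 28.89 m/s.
Horizontal component vₓ = 28.89 cos 49.3° = 18.84 m/s; vertical v_y0 = 28.89 sin 49.3° = 21.90 m/s.
At the apex v_y = 0, so H = v_y0²/(2g) = 21.90²/19.60 = 24.47 m.

24.5 m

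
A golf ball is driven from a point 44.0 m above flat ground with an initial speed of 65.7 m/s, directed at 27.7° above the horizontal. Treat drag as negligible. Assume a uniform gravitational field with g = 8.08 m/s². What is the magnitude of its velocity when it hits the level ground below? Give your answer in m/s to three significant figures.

70.9 m/s

Components: vₓ = 65.70 cos 27.7° = 58.17 m/s, v_y0 = 65.70 sin 27.7° = 30.54 m/s.
The projectile lands when y = 44.0 + (30.54) t − ½·8.08·t² = 0. Positive root: t = (30.54 + √(30.54² + 2·8.08·44.0)) / 8.08 = (30.54 + 40.54) / 8.08 = 8.797 s.
Vertical velocity at impact: v_y = v_y0 − g t = 30.54 − 8.08 × 8.797 = −40.54 m/s.
Speed: |v| = √(vₓ² + v_y²) = √(58.17² + 40.54²) = 70.91 m/s.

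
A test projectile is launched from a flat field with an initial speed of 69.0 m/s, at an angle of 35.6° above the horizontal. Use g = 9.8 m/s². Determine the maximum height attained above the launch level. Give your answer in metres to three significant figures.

82.3 m

Resolve: vₓ = 69.00 cos 35.6° = 56.10 m/s and v_y0 = 69.00 sin 35.6° = 40.17 m/s.
Peak height H = v_y0² / (2g) = 1613.3 / 19.60 = 82.31 m.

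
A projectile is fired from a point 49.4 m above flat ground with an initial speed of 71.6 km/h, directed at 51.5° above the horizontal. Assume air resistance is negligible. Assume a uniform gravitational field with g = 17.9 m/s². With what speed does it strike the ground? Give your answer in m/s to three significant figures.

Convert: 71.6 km/h = 71.6/3.6 = 19.89 m/s.
vₓ = 19.89 cos 51.5° = 12.38 m/s; v_y0 = 19.89 sin 51.5° = 15.57 m/s.
Vertical motion (up positive, ground at y = 0): 8.950 t² − (15.57) t − 49.4 = 0, so t = (15.57 + √(15.57² + 2·17.9·49.4)) / 17.9 = (15.57 + 44.84) / 17.9 = 3.375 s.
Vertical velocity at impact: v_y = v_y0 − g t = 15.57 − 17.9 × 3.375 = −44.84 m/s.
Speed: |v| = √(vₓ² + v_y²) = √(12.38² + 44.84²) = 46.52 m/s.

46.5 m/s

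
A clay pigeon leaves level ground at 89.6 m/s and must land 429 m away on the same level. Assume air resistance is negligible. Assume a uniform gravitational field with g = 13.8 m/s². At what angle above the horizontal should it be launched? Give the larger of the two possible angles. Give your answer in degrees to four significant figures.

R = v₀² sin 2θ / g gives sin 2θ = gR/v₀² = 13.8·429/89.6² = 0.7374.
2θ = 47.51° or 180° − 47.51° = 132.5°, so θ = 23.76° or 66.24°.
The larger angle is 66.24°.

66.24°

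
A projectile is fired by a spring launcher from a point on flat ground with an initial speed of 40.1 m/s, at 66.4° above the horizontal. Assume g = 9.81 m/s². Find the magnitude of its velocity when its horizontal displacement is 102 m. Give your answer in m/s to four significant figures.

Resolve: vₓ = 40.10 cos 66.4° = 16.05 m/s and v_y0 = 40.10 sin 66.4° = 36.75 m/s.
Time to reach x = 102 m: t = x/vₓ = 102/16.05 = 6.354 s.
Vertical velocity there: v_y = v_y0 − g t = 36.75 − 9.81 × 6.354 = −25.58 m/s.
Speed: √(vₓ² + v_y²) = √(16.05² + 25.58²) = 30.20 m/s.

30.20 m/s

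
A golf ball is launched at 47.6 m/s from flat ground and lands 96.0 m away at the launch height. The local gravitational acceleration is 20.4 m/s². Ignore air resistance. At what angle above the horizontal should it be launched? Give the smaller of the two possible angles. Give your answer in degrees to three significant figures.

29.9°

Level-ground range R = v₀² sin(2θ)/g ⇒ sin(2θ) = gR/v₀² = 20.4 × 96.0 / 47.6² = 0.8643.
2θ = 59.81° or 180° − 59.81° = 120.2°, so θ = 29.90° or 60.10°.
The smaller angle is 29.90°.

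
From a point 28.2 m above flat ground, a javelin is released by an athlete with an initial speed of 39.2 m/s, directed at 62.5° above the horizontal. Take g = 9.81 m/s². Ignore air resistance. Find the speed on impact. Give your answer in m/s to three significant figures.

vₓ = 39.20 cos 62.5° = 18.10 m/s; v_y0 = 39.20 sin 62.5° = 34.77 m/s.
With up positive and y = 0 at the ground: y(t) = 28.2 + (34.77) t − 4.905 t². Setting y = 0 and taking the positive root: t = [34.77 + √(34.77² + 2·9.81·28.2)] / 9.81 = (34.77 + 41.98) / 9.81 = 7.824 s.
Vertical velocity at impact: v_y = v_y0 − g t = 34.77 − 9.81 × 7.824 = −41.98 m/s.
Speed: |v| = √(vₓ² + v_y²) = √(18.10² + 41.98²) = 45.72 m/s.

45.7 m/s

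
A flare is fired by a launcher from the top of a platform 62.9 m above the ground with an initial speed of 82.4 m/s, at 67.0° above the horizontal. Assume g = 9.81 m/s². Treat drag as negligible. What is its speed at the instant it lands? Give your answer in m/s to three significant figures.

89.6 m/s

Components: vₓ = 82.40 cos 67.0° = 32.20 m/s, v_y0 = 82.40 sin 67.0° = 75.85 m/s.
With up positive and y = 0 at the ground: y(t) = 62.9 + (75.85) t − 4.905 t². Setting y = 0 and taking the positive root: t = [75.85 + √(75.85² + 2·9.81·62.9)] / 9.81 = (75.85 + 83.59) / 9.81 = 16.25 s.
Vertical velocity at impact: v_y = v_y0 − g t = 75.85 − 9.81 × 16.25 = −83.59 m/s.
Speed: |v| = √(vₓ² + v_y²) = √(32.20² + 83.59²) = 89.58 m/s.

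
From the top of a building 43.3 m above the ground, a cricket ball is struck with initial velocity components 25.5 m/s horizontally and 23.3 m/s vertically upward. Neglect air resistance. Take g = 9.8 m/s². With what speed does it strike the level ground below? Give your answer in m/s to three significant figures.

Vertical motion (up positive, ground at y = 0): 4.900 t² − (23.30) t − 43.3 = 0, so t = (23.30 + √(23.30² + 2·9.80·43.3)) / 9.80 = (23.30 + 37.30) / 9.80 = 6.184 s.
Vertical velocity at impact: v_y = v_y0 − g t = 23.30 − 9.80 × 6.184 = −37.30 m/s.
Speed: |v| = √(vₓ² + v_y²) = √(25.50² + 37.30²) = 45.19 m/s.

45.2 m/s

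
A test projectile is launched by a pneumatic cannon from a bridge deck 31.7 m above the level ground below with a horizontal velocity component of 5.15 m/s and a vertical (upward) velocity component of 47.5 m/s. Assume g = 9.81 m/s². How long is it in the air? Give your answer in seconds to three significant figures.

10.3 s

With up positive and y = 0 at the ground: y(t) = 31.7 + (47.50) t − 4.905 t². Setting y = 0 and taking the positive root: t = [47.50 + √(47.50² + 2·9.81·31.7)] / 9.81 = (47.50 + 53.65) / 9.81 = 10.31 s.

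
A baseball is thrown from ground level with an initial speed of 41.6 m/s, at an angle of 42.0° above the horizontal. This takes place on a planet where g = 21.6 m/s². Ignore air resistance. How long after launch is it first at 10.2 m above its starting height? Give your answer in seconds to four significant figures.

0.4424 s

Resolve: vₓ = 41.60 cos 42.0° = 30.91 m/s and v_y0 = 41.60 sin 42.0° = 27.84 m/s.
Set y = v_y0 t − ½ g t² = 10.2: 10.80 t² − 27.84 t + 10.2 = 0.
t = [27.84 ± √(27.84² − 2·21.6·10.2)] / 21.6 = (27.84 ± 18.28) / 21.6, so t = 0.4424 s or t = 2.135 s.
The first (ascending) time is 0.4424 s.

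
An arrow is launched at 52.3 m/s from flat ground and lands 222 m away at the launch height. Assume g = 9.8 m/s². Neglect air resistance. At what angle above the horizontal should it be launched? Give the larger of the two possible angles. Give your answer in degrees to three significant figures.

63.7°

R = v₀² sin 2θ / g gives sin 2θ = gR/v₀² = 9.80·222/52.3² = 0.7954.
2θ = 52.69° or 180° − 52.69° = 127.3°, so θ = 26.35° or 63.65°.
The larger angle is 63.65°.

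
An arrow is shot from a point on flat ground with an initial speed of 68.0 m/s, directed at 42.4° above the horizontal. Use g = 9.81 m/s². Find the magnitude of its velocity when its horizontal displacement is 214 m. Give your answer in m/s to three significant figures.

50.4 m/s

Components: vₓ = 68.00 cos 42.4° = 50.21 m/s, v_y0 = 68.00 sin 42.4° = 45.85 m/s.
At x = 214 m, t = x/vₓ = 214/50.21 = 4.262 s.
Vertical velocity there: v_y = v_y0 − g t = 45.85 − 9.81 × 4.262 = 4.046 m/s.
Speed: √(vₓ² + v_y²) = √(50.21² + 4.046²) = 50.38 m/s.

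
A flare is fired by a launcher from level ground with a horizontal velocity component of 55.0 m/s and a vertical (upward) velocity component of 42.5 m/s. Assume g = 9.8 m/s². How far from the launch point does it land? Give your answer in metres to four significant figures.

Time aloft: T = 2 v_y0 / g = 2 × 42.50 / 9.80 = 8.673 s.
Horizontal distance R = vₓ T = 55.00 × 8.673 = 477.0 m.

477.0 m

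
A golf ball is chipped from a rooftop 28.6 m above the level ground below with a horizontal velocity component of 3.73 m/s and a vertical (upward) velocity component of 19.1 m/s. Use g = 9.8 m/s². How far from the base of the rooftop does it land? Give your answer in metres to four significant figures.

The projectile lands when y = 28.6 + (19.10) t − ½·9.80·t² = 0. Positive root: t = (19.10 + √(19.10² + 2·9.80·28.6)) / 9.80 = (19.10 + 30.42) / 9.80 = 5.053 s.
Horizontal distance: R = vₓ t = 3.730 × 5.053 = 18.85 m.

18.85 m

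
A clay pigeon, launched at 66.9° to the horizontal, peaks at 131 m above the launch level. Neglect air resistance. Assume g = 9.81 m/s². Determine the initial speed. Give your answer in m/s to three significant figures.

At the peak v_y = 0, so v_y0 = √(2gH) = √(2 × 9.81 × 131) = 50.70 m/s.
v_y0 = v₀ sin θ ⇒ v₀ = 50.70 / sin 66.9° = 55.12 m/s.

55.1 m/s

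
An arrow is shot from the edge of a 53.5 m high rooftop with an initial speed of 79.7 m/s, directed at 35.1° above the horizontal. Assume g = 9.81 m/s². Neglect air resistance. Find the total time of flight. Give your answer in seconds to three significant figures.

10.4 s

Horizontal component vₓ = 79.70 cos 35.1° = 65.21 m/s; vertical v_y0 = 79.70 sin 35.1° = 45.83 m/s.
The projectile lands when y = 53.5 + (45.83) t − ½·9.81·t² = 0. Positive root: t = (45.83 + √(45.83² + 2·9.81·53.5)) / 9.81 = (45.83 + 56.12) / 9.81 = 10.39 s.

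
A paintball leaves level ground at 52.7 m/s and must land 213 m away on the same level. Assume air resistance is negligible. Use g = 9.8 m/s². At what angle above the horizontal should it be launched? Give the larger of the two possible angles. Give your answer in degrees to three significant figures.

65.6°

From R = (v₀²/g) sin 2θ: sin 2θ = 9.80 × 213 / 2777.3 = 0.7516.
2θ = 48.73° or 180° − 48.73° = 131.3°, so θ = 24.36° or 65.64°.
The larger angle is 65.64°.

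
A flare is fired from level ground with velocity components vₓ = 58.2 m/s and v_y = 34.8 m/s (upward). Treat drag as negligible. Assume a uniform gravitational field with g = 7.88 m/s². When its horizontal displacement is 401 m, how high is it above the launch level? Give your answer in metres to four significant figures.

Time to reach x = 401 m: t = x/vₓ = 401/58.20 = 6.890 s.
Height: y = v_y0 t − ½ g t² = 34.80 × 6.890 − 3.940 × 6.890² = 239.8 − 187.0 = 52.73 m.

52.73 m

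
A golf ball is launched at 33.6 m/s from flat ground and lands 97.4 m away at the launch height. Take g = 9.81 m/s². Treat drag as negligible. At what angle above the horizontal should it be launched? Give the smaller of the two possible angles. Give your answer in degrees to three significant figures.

28.9°

From R = (v₀²/g) sin 2θ: sin 2θ = 9.81 × 97.4 / 1129.0 = 0.8463.
2θ = 57.82° or 180° − 57.82° = 122.2°, so θ = 28.91° or 61.09°.
The smaller angle is 28.91°.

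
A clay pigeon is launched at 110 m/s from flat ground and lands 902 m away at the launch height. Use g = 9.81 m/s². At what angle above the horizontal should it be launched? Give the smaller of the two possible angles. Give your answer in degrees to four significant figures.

23.50°

Level-ground range R = v₀² sin(2θ)/g ⇒ sin(2θ) = gR/v₀² = 9.81 × 902 / 110² = 0.7313.
2θ = 46.99° or 180° − 46.99° = 133.0°, so θ = 23.50° or 66.50°.
The smaller angle is 23.50°.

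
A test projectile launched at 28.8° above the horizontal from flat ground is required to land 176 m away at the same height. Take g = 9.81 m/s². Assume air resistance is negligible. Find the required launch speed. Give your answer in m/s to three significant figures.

On level ground R = v₀² sin 2θ / g ⇒ v₀ = √(gR / sin 2θ).
v₀ = √(9.81 × 176 / sin 57.60°) = √(1727 / 0.8443) = √2044.9 = 45.22 m/s.

45.2 m/s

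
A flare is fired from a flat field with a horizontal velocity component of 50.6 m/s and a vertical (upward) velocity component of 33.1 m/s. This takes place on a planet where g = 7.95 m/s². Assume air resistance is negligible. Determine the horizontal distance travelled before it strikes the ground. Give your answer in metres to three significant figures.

421 m

Flight time T = 2 v_y0 / g = 8.327 s.
Range: R = vₓ T = 50.60 × 8.327 = 421.3 m.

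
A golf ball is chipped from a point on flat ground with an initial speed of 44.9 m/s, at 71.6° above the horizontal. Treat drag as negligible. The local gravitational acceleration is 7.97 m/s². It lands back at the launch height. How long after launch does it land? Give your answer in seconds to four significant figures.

Horizontal component vₓ = 44.90 cos 71.6° = 14.17 m/s; vertical v_y0 = 44.90 sin 71.6° = 42.60 m/s.
Landing at launch height ⇒ T = 2 v_y0 / g = 2 × 42.60 / 7.97 = 10.69 s.

10.69 s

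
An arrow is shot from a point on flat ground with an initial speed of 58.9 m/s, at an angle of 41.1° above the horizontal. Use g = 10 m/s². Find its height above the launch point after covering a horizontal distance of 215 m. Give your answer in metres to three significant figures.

70.2 m

Components: vₓ = 58.90 cos 41.1° = 44.38 m/s, v_y0 = 58.90 sin 41.1° = 38.72 m/s.
At x = 215 m, t = x/vₓ = 215/44.38 = 4.844 s.
Height: y = v_y0 t − ½ g t² = 38.72 × 4.844 − 5.000 × 4.844² = 187.6 − 117.3 = 70.24 m.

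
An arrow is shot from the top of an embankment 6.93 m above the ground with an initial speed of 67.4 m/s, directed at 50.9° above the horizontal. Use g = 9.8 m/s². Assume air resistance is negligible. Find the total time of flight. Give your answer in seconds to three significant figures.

10.8 s

vₓ = 67.40 cos 50.9° = 42.51 m/s; v_y0 = 67.40 sin 50.9° = 52.31 m/s.
With up positive and y = 0 at the ground: y(t) = 6.93 + (52.31) t − 4.900 t². Setting y = 0 and taking the positive root: t = [52.31 + √(52.31² + 2·9.80·6.93)] / 9.80 = (52.31 + 53.59) / 9.80 = 10.81 s.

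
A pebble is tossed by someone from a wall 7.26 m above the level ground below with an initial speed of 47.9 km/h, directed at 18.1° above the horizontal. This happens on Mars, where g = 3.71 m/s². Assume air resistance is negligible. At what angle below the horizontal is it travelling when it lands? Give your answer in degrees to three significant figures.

33.7°

Convert: 47.9 km/h = 47.9/3.6 = 13.31 m/s.
Components: vₓ = 13.31 cos 18.1° = 12.65 m/s, v_y0 = 13.31 sin 18.1° = 4.134 m/s.
Vertical motion (up positive, ground at y = 0): 1.855 t² − (4.134) t − 7.26 = 0, so t = (4.134 + √(4.134² + 2·3.71·7.26)) / 3.71 = (4.134 + 8.424) / 3.71 = 3.385 s.
At impact: v_y = v_y0 − g t = −8.424 m/s; vₓ = 12.65 m/s.
Angle below horizontal: arctan(|v_y|/vₓ) = arctan(8.424/12.65) = 33.67°.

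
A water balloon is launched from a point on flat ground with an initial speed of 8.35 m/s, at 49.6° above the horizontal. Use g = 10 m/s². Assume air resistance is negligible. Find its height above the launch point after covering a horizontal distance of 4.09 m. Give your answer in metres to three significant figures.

vₓ = 8.350 cos 49.6° = 5.412 m/s; v_y0 = 8.350 sin 49.6° = 6.359 m/s.
Time to reach x = 4.09 m: t = x/vₓ = 4.09/5.412 = 0.7558 s.
Height: y = v_y0 t − ½ g t² = 6.359 × 0.7558 − 5.000 × 0.7558² = 4.806 − 2.856 = 1.950 m.

1.95 m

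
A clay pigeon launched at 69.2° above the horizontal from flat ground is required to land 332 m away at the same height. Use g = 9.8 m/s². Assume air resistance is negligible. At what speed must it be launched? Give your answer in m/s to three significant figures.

Level-ground range: R = v₀² sin(2θ)/g, so v₀ = √(gR / sin 2θ).
v₀ = √(9.80 × 332 / sin 138.4°) = √(3254 / 0.6639) = √4900.5 = 70.00 m/s.

70.0 m/s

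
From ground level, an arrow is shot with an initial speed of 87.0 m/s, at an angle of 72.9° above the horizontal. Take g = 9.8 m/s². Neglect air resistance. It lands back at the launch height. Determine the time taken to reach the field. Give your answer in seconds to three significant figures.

Components: vₓ = 87.00 cos 72.9° = 25.58 m/s, v_y0 = 87.00 sin 72.9° = 83.15 m/s.
It returns to y = 0 when t = 2 v_y0 / g = 2(83.15)/9.80 = 16.97 s.

17.0 s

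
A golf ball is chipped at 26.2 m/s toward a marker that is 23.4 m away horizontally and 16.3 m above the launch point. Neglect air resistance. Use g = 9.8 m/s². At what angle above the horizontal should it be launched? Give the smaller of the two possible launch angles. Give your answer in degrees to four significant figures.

46.30°

Trajectory: y = x tanθ − g x² (1 + tan²θ)/(2v₀²). With x = 23.4, y = 16.3, v₀ = 26.2, g = 9.80:
3.909 tan²θ − 23.4 tanθ + (20.21) = 0.
tanθ = [23.4 ± √(23.4² − 4 × 3.909 × (20.21))] / (2 × 3.909) = (23.4 ± 15.22) / 7.817, giving tanθ = 1.047 or 4.940.
θ = 46.30° or 78.56°; the smaller is 46.30°.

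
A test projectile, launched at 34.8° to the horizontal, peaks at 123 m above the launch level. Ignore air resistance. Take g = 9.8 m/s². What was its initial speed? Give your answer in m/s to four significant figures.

At the peak v_y = 0, so v_y0 = √(2gH) = √(2 × 9.80 × 123) = 49.10 m/s.
v_y0 = v₀ sin θ ⇒ v₀ = 49.10 / sin 34.8° = 86.03 m/s.

86.03 m/s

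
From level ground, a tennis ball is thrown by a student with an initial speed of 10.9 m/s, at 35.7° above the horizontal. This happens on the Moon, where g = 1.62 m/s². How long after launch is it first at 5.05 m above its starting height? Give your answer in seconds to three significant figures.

0.896 s

Resolve: vₓ = 10.90 cos 35.7° = 8.852 m/s and v_y0 = 10.90 sin 35.7° = 6.361 m/s.
Require v_y0 t − ½ g t² = 5.05, i.e. 0.8100 t² − 6.361 t + 5.05 = 0.
Quadratic formula: t = (6.361 ± √24.095) / 1.62 = (6.361 ± 4.909) / 1.62 → t = 0.8962 s or 6.956 s.
The first (ascending) time is 0.8962 s.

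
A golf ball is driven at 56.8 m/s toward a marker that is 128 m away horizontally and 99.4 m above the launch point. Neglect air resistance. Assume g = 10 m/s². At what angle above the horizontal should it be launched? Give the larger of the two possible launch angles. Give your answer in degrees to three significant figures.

Trajectory: y = x tanθ − g x² (1 + tan²θ)/(2v₀²). With x = 128, y = 99.4, v₀ = 56.8, g = 10.0:
25.39 tan²θ − 128 tanθ + (124.8) = 0.
tanθ = [128 ± √(128² − 4 × 25.39 × (124.8))] / (2 × 25.39) = (128 ± 60.90) / 50.78, giving tanθ = 1.321 or 3.720.
θ = 52.88° or 74.95°; the larger is 74.95°.

75.0°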